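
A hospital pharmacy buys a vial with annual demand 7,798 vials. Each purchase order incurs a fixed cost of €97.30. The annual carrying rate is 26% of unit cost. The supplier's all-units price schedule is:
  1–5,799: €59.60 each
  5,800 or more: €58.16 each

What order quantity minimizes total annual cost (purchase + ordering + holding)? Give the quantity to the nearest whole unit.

Holding cost per unit per year at price C is H = 0.26·C.
For each price level, check whether its EOQ is feasible; otherwise the best quantity at that price is the breakpoint.
EOQ at €59.60 = 312.9 (feasible in tier 1): TC = 7,798×€59.60 + (7,798/312.9)×97.3 + (312.9/2)×0.26×€59.60 = €469,610.03.
EOQ at €58.16 = 316.8 < 5800, so use break Q=5800: TC = 7,798×€58.16 + (7,798/5800.0)×97.3 + (5800.0/2)×0.26×€58.16 = €497,515.14.
Lowest total cost is €469,610.03 at Q = 312.9.

Q* ≈ 313 vials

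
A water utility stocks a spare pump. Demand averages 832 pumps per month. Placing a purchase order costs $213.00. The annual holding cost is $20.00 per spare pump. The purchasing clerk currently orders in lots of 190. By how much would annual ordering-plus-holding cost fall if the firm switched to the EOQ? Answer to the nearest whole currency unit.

Annual demand D = 832 × 12 = 9,984.
EOQ = √(2DS/H) = √(2 × 9,984 × 213 / 20) ≈ 461.15.
Cost at Q* = (D/Q*)S + (Q*/2)H = √(2DSH) ≈ $9,223.00.
Cost at Q = 190: (9,984/190)×213 + (190/2)×20 = $11,192.59 + $1,900.00 = $13,092.59.
Excess = $13,092.59 − $9,223.00 = $3,869.59.

Extra cost ≈ $3,870 per year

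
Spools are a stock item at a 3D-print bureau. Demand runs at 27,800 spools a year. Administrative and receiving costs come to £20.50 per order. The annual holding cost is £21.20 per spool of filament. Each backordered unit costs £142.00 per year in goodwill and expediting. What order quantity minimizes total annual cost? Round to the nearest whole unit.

With planned backorders, Q* = √(2DS/H) · √((H+B)/B).
√(2DS/H) = √(2 × 27,800 × 20.5 / 21.2) = 231.871.
√((H+B)/B) = √((21.2+142)/142) = 1.0721.
Q* ≈ 248.578.

Q* ≈ 249 spools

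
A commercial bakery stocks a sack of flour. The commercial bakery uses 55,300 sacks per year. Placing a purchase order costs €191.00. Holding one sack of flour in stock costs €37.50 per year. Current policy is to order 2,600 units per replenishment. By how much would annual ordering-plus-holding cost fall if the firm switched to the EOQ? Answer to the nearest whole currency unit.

Extra cost ≈ €24,667 per year

EOQ = √(2DS/H) = √(2 × 55,300 × 191 / 37.5) ≈ 750.55.
Cost at Q* = (D/Q*)S + (Q*/2)H = √(2DSH) ≈ €28,145.56.
Cost at Q = 2,600: (55,300/2,600)×191 + (2,600/2)×37.5 = €4,062.42 + €48,750.00 = €52,812.42.
Excess = €52,812.42 − €28,145.56 = €24,666.86.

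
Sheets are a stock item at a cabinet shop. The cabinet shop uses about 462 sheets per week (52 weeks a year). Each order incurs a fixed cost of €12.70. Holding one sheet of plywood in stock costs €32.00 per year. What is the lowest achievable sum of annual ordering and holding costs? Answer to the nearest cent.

Annual demand D = 462 × 52 = 24,024.
Q* = √(2DS/H) = √(2 × 24,024 × 12.7 / 32) ≈ 138.09.
At the optimum the two cost components are equal, so total cost = 2·(Q*/2)H = Q*·H.
Minimum total = √(2DSH) = √(2 × 24,024 × 12.7 × 32) ≈ 4418.903.

TC* ≈ €4,418.90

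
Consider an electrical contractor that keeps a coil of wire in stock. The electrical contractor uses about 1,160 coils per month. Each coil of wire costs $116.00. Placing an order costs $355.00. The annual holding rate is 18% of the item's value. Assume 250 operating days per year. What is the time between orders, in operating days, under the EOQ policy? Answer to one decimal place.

Annual demand D = 1,160 × 12 = 13,920.
Holding cost H = 0.18 × $116.00 = $20.8800 per unit per year.
EOQ = √(2DS/H) = √(2 × 13,920 × 355 / 20.88) ≈ 687.99.
Cycle time = Q*/D × 250 = 687.99 / 13,920 × 250 ≈ 12.356 days.

T ≈ 12.4 days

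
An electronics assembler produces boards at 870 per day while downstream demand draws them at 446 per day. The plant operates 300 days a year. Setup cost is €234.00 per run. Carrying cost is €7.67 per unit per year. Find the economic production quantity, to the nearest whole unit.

Annual demand D = 446 × 300 = 133,800.
Production build-up factor (1 − d/p) = 1 − 446/870 = 0.4874.
Q* = √(2DS / (H(1 − d/p))) = √(2 × 133,800 × 234 / (7.67 × 0.4874)).
= √(62,618,400 / 3.738) ≈ 4092.889.

Q* ≈ 4,093 boards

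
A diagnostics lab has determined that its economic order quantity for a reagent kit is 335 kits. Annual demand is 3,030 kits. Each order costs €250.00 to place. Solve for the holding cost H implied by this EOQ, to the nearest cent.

H ≈ €13.50

Invert the EOQ relation Q*² = 2DS/H.
From Q* = √(2DS/H): H = 2DS / Q*² = 2 × 3,030 × 250 / 335² = 13.4997.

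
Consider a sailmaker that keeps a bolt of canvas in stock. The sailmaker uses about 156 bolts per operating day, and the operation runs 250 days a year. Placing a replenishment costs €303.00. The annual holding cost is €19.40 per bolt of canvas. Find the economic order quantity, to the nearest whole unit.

Q* ≈ 1,104 bolts

Annual demand D = 156 × 250 = 39,000.
EOQ = √(2DS / H) = √(2 × 39,000 × 303 / 19.4).
= √(23,634,000 / 19.4) = √1,218,247.4227 ≈ 1103.742.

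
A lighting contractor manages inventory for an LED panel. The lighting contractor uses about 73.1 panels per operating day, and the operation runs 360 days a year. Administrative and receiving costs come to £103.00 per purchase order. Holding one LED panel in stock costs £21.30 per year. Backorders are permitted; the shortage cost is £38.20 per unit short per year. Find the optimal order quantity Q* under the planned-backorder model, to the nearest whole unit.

Q* ≈ 630 panels

Annual demand D = 73.1 × 360 = 26,316.
With planned backorders, Q* = √(2DS/H) · √((H+B)/B).
√(2DS/H) = √(2 × 26,316 × 103 / 21.3) = 504.491.
√((H+B)/B) = √((21.3+38.2)/38.2) = 1.2480.
Q* ≈ 629.623.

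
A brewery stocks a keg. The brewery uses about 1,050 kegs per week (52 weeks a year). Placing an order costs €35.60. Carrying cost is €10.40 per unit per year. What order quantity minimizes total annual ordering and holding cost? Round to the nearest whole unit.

Q* ≈ 611 kegs

Annual demand D = 1,050 × 52 = 54,600.
EOQ = √(2DS / H) = √(2 × 54,600 × 35.6 / 10.4).
= √(3,887,520 / 10.4) = √373,800 ≈ 611.392.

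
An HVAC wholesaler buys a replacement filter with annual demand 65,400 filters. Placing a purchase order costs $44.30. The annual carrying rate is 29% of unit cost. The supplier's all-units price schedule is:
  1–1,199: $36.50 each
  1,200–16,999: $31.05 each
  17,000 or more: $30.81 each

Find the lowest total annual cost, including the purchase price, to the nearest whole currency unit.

TC* ≈ $2,038,487

Holding cost per unit per year at price C is H = 0.29·C.
For each price level, check whether its EOQ is feasible; otherwise the best quantity at that price is the breakpoint.
EOQ at $36.50 = 739.9 (feasible in tier 1): TC = 65,400×$36.50 + (65,400/739.9)×44.3 + (739.9/2)×0.29×$36.50 = $2,394,931.61.
EOQ at $31.05 = 802.2 < 1200, so use break Q=1200: TC = 65,400×$31.05 + (65,400/1200.0)×44.3 + (1200.0/2)×0.29×$31.05 = $2,038,487.05.
EOQ at $30.81 = 805.3 < 17000, so use break Q=17000: TC = 65,400×$30.81 + (65,400/17000.0)×44.3 + (17000.0/2)×0.29×$30.81 = $2,091,091.07.
Lowest total cost among the candidates is at Q = 1200.0.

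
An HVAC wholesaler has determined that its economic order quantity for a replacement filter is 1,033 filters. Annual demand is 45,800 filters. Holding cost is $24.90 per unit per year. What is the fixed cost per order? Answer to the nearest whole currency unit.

Invert the EOQ relation Q*² = 2DS/H.
From Q* = √(2DS/H): S = Q*²H / (2D) = 1,033² × 24.9 / (2 × 45,800) = 290.0711.

S ≈ $290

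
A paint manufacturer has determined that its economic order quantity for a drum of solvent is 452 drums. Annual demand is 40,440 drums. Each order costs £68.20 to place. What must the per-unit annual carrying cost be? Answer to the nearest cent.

Squaring Q* = √(2DS/H) gives Q*² = 2DS/H.
From Q* = √(2DS/H): H = 2DS / Q*² = 2 × 40,440 × 68.2 / 452² = 26.9991.

H ≈ £27.00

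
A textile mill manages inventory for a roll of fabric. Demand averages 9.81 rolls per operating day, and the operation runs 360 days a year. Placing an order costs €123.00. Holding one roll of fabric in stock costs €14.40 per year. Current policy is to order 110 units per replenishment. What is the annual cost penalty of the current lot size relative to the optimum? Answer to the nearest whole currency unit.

Annual demand D = 9.81 × 360 = 3,531.6.
EOQ = √(2DS/H) = √(2 × 3,531.6 × 123 / 14.4) ≈ 245.62.
Cost at Q* = (D/Q*)S + (Q*/2)H = √(2DSH) ≈ €3,537.00.
Cost at Q = 110: (3,531.6/110)×123 + (110/2)×14.4 = €3,948.97 + €792.00 = €4,740.97.
Excess = €4,740.97 − €3,537.00 = €1,203.98.

Extra cost ≈ €1,204 per year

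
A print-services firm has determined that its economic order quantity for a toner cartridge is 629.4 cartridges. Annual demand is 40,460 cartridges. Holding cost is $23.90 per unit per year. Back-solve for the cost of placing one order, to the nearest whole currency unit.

S ≈ $117

Squaring Q* = √(2DS/H) gives Q*² = 2DS/H.
From Q* = √(2DS/H): S = Q*²H / (2D) = 629.4² × 23.9 / (2 × 40,460) = 117.0026.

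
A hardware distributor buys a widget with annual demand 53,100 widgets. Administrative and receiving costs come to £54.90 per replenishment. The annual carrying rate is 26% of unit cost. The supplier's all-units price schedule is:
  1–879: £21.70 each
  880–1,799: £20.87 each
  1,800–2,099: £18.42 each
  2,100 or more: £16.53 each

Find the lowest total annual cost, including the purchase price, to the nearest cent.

TC* ≈ £883,643.88

Holding cost per unit per year at price C is H = 0.26·C.
Evaluate total cost at each tier's feasible EOQ or, if the EOQ is below the tier, at the tier's minimum quantity.
Tier 1 (£21.70): EOQ = 1016.6 exceeds tier's upper bound 879, so this tier is dominated.
EOQ at £20.87 = 1036.6 (feasible in tier 2): TC = 53,100×£20.87 + (53,100/1036.6)×54.9 + (1036.6/2)×0.26×£20.87 = £1,113,821.66.
EOQ at £18.42 = 1103.4 < 1800, so use break Q=1800: TC = 53,100×£18.42 + (53,100/1800.0)×54.9 + (1800.0/2)×0.26×£18.42 = £984,031.83.
EOQ at £16.53 = 1164.7 < 2100, so use break Q=2100: TC = 53,100×£16.53 + (53,100/2100.0)×54.9 + (2100.0/2)×0.26×£16.53 = £883,643.88.
Lowest total cost among the candidates is at Q = 2100.0.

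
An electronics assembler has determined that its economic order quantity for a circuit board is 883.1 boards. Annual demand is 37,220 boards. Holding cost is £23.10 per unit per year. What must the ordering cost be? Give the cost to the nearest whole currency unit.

S ≈ £242

Squaring Q* = √(2DS/H) gives Q*² = 2DS/H.
From Q* = √(2DS/H): S = Q*²H / (2D) = 883.1² × 23.1 / (2 × 37,220) = 242.0056.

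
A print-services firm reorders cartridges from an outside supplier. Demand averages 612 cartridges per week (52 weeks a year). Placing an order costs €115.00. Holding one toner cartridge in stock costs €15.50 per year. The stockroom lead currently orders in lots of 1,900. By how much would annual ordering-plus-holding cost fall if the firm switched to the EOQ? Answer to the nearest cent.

Extra cost ≈ €5,999.78 per year

Annual demand D = 612 × 52 = 31,824.
EOQ = √(2DS/H) = √(2 × 31,824 × 115 / 15.5) ≈ 687.19.
Cost at Q* = (D/Q*)S + (Q*/2)H = √(2DSH) ≈ €10,651.41.
Cost at Q = 1,900: (31,824/1,900)×115 + (1,900/2)×15.5 = €1,926.19 + €14,725.00 = €16,651.19.
Excess = €16,651.19 − €10,651.41 = €5,999.78.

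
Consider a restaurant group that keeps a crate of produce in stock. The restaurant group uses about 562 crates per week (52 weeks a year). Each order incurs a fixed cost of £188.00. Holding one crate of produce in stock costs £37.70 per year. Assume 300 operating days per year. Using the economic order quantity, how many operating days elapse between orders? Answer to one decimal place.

Annual demand D = 562 × 52 = 29,224.
Q* = √(2DS/H) = √(2 × 29,224 × 188 / 37.7) ≈ 539.87.
Cycle time = Q*/D × 300 = 539.87 / 29,224 × 300 ≈ 5.542 days.

T ≈ 5.5 days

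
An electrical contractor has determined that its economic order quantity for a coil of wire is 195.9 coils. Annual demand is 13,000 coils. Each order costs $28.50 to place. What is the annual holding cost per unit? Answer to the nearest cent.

The basic EOQ model gives Q* = √(2DS/H); rearrange for the unknown.
From Q* = √(2DS/H): H = 2DS / Q*² = 2 × 13,000 × 28.5 / 195.9² = 19.3085.

H ≈ $19.31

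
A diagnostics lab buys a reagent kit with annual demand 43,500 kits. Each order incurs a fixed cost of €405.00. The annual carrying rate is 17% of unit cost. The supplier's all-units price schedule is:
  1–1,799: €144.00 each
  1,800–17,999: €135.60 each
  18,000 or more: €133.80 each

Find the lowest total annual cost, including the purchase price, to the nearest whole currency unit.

TC* ≈ €5,929,134

Holding cost per unit per year at price C is H = 0.17·C.
Candidates are each tier's EOQ (if it falls in that tier) and each price-break quantity.
EOQ at €144.00 = 1199.7 (feasible in tier 1): TC = 43,500×€144.00 + (43,500/1199.7)×405 + (1199.7/2)×0.17×€144.00 = €6,293,369.25.
EOQ at €135.60 = 1236.3 < 1800, so use break Q=1800: TC = 43,500×€135.60 + (43,500/1800.0)×405 + (1800.0/2)×0.17×€135.60 = €5,929,134.30.
EOQ at €133.80 = 1244.6 < 18000, so use break Q=18000: TC = 43,500×€133.80 + (43,500/18000.0)×405 + (18000.0/2)×0.17×€133.80 = €6,025,992.75.
Lowest total cost among the candidates is at Q = 1800.0.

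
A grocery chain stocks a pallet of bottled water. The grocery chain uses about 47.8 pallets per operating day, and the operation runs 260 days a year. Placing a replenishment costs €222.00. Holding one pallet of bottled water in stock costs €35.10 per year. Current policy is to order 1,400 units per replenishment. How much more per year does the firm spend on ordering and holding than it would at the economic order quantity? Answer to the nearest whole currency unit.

Annual demand D = 47.8 × 260 = 12,428.
EOQ = √(2DS/H) = √(2 × 12,428 × 222 / 35.1) ≈ 396.50.
Cost at Q* = (D/Q*)S + (Q*/2)H = √(2DSH) ≈ €13,917.00.
Cost at Q = 1,400: (12,428/1,400)×222 + (1,400/2)×35.1 = €1,970.73 + €24,570.00 = €26,540.73.
Excess = €26,540.73 − €13,917.00 = €12,623.72.

Extra cost ≈ €12,624 per year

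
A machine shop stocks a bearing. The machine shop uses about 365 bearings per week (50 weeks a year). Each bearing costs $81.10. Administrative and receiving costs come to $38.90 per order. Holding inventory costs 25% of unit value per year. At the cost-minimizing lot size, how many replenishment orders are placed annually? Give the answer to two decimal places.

Annual demand D = 365 × 50 = 18,250.
Holding cost H = 0.25 × $81.10 = $20.2750 per unit per year.
EOQ = √(2DS/H) = √(2 × 18,250 × 38.9 / 20.275) ≈ 264.63.
Orders per year = D / Q* = 18,250 / 264.63 ≈ 68.964.

N ≈ 68.96 orders per year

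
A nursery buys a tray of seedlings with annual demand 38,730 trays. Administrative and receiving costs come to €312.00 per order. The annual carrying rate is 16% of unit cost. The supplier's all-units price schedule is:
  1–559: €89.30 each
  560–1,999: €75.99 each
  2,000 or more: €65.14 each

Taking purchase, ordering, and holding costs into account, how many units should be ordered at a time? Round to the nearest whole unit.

Holding cost per unit per year at price C is H = 0.16·C.
Candidates are each tier's EOQ (if it falls in that tier) and each price-break quantity.
Tier 1 (€89.30): EOQ = 1300.6 exceeds tier's upper bound 559, so this tier is dominated.
EOQ at €75.99 = 1409.9 (feasible in tier 2): TC = 38,730×€75.99 + (38,730/1409.9)×312 + (1409.9/2)×0.16×€75.99 = €2,960,234.41.
EOQ at €65.14 = 1522.8 < 2000, so use break Q=2000: TC = 38,730×€65.14 + (38,730/2000.0)×312 + (2000.0/2)×0.16×€65.14 = €2,539,336.48.
Lowest total cost is €2,539,336.48 at Q = 2000.0.

Q* ≈ 2,000 trays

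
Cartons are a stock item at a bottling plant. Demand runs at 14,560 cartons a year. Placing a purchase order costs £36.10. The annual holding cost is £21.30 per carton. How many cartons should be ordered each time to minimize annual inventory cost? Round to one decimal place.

Q* ≈ 222.2 cartons

EOQ = √(2DS / H) = √(2 × 14,560 × 36.1 / 21.3).
= √(1,051,232 / 21.3) = √49,353.615 ≈ 222.157.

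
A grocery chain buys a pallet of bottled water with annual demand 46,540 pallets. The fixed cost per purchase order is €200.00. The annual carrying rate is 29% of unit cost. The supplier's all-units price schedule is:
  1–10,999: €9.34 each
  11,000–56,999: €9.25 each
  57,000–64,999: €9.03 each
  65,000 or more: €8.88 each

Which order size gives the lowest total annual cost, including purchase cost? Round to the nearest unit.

Holding cost per unit per year at price C is H = 0.29·C.
Candidates are each tier's EOQ (if it falls in that tier) and each price-break quantity.
EOQ at €9.34 = 2621.6 (feasible in tier 1): TC = 46,540×€9.34 + (46,540/2621.6)×200 + (2621.6/2)×0.29×€9.34 = €441,784.54.
EOQ at €9.25 = 2634.3 < 11000, so use break Q=11000: TC = 46,540×€9.25 + (46,540/11000.0)×200 + (11000.0/2)×0.29×€9.25 = €446,094.93.
EOQ at €9.03 = 2666.2 < 57000, so use break Q=57000: TC = 46,540×€9.03 + (46,540/57000.0)×200 + (57000.0/2)×0.29×€9.03 = €495,052.45.
EOQ at €8.88 = 2688.7 < 65000, so use break Q=65000: TC = 46,540×€8.88 + (46,540/65000.0)×200 + (65000.0/2)×0.29×€8.88 = €497,112.40.
Lowest total cost is €441,784.54 at Q = 2621.6.

Q* ≈ 2,622 pallets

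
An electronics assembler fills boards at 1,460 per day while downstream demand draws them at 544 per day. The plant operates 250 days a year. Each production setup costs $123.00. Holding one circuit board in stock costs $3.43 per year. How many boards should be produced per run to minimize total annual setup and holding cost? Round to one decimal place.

Annual demand D = 544 × 250 = 136,000.
Production build-up factor (1 − d/p) = 1 − 544/1,460 = 0.6274.
Q* = √(2DS / (H(1 − d/p))) = √(2 × 136,000 × 123 / (3.43 × 0.6274)).
= √(33,456,000 / 2.152) ≈ 3942.926.

Q* ≈ 3,942.9 boards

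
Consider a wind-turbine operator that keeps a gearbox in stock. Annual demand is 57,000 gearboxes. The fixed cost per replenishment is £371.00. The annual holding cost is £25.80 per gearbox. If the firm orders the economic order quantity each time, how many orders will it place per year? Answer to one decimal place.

N ≈ 44.5 orders per year

EOQ = √(2DS/H) = √(2 × 57,000 × 371 / 25.8) ≈ 1280.35.
Orders per year = D / Q* = 57,000 / 1280.35 ≈ 44.519.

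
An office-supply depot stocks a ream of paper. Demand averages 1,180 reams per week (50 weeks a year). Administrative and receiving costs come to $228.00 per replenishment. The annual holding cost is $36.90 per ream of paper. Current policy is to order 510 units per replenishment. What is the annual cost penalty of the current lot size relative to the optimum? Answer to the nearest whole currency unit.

Annual demand D = 1,180 × 50 = 59,000.
EOQ = √(2DS/H) = √(2 × 59,000 × 228 / 36.9) ≈ 853.88.
Cost at Q* = (D/Q*)S + (Q*/2)H = √(2DSH) ≈ $31,508.06.
Cost at Q = 510: (59,000/510)×228 + (510/2)×36.9 = $26,376.47 + $9,409.50 = $35,785.97.
Excess = $35,785.97 − $31,508.06 = $4,277.91.

Extra cost ≈ $4,278 per year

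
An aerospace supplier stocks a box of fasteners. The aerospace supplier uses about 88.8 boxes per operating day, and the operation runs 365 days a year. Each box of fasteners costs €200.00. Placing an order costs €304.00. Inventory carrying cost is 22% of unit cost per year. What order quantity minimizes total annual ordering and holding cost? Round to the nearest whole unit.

Annual demand D = 88.8 × 365 = 32,412.
Holding cost H = 0.22 × €200.00 = €44.0000 per unit per year.
EOQ = √(2DS / H) = √(2 × 32,412 × 304 / 44).
= √(19,706,496 / 44) = √447,874.9091 ≈ 669.235.

Q* ≈ 669 boxes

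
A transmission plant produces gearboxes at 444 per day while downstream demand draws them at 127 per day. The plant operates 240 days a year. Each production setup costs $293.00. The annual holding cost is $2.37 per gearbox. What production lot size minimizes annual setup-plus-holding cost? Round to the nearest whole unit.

Annual demand D = 127 × 240 = 30,480.
Production build-up factor (1 − d/p) = 1 − 127/444 = 0.7140.
Q* = √(2DS / (H(1 − d/p))) = √(2 × 30,480 × 293 / (2.37 × 0.7140)).
= √(17,861,280 / 1.6921) ≈ 3248.957.

Q* ≈ 3,249 gearboxes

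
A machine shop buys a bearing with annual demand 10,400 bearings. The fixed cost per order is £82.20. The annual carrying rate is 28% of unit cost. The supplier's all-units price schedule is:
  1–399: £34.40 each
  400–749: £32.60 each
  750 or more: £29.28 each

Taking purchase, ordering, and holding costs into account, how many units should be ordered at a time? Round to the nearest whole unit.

Holding cost per unit per year at price C is H = 0.28·C.
Evaluate total cost at each tier's feasible EOQ or, if the EOQ is below the tier, at the tier's minimum quantity.
Tier 1 (£34.40): EOQ = 421.3 exceeds tier's upper bound 399, so this tier is dominated.
EOQ at £32.60 = 432.8 (feasible in tier 2): TC = 10,400×£32.60 + (10,400/432.8)×82.2 + (432.8/2)×0.28×£32.60 = £342,990.53.
EOQ at £29.28 = 456.7 < 750, so use break Q=750: TC = 10,400×£29.28 + (10,400/750.0)×82.2 + (750.0/2)×0.28×£29.28 = £308,726.24.
Lowest total cost is £308,726.24 at Q = 750.0.

Q* ≈ 750 bearings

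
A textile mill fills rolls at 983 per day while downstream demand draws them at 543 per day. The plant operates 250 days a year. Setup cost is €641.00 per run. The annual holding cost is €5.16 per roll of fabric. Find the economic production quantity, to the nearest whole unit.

Q* ≈ 8,680 rolls

Annual demand D = 543 × 250 = 135,750.
Production build-up factor (1 − d/p) = 1 − 543/983 = 0.4476.
Q* = √(2DS / (H(1 − d/p))) = √(2 × 135,750 × 641 / (5.16 × 0.4476)).
= √(174,031,500 / 2.3097) ≈ 8680.395.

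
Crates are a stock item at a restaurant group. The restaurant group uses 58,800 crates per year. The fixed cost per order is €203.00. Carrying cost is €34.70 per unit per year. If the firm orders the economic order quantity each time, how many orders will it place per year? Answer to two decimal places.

EOQ = √(2DS/H) = √(2 × 58,800 × 203 / 34.7) ≈ 829.44.
Orders per year = D / Q* = 58,800 / 829.44 ≈ 70.891.

N ≈ 70.89 orders per year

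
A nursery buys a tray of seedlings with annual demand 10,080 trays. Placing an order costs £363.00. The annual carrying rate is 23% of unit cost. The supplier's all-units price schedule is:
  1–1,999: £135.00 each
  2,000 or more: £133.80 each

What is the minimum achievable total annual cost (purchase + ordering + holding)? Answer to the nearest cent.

Holding cost per unit per year at price C is H = 0.23·C.
For each price level, check whether its EOQ is feasible; otherwise the best quantity at that price is the breakpoint.
EOQ at £135.00 = 485.5 (feasible in tier 1): TC = 10,080×£135.00 + (10,080/485.5)×363 + (485.5/2)×0.23×£135.00 = £1,375,874.03.
EOQ at £133.80 = 487.6 < 2000, so use break Q=2000: TC = 10,080×£133.80 + (10,080/2000.0)×363 + (2000.0/2)×0.23×£133.80 = £1,381,307.52.
Lowest total cost among the candidates is at Q = 485.5.

TC* ≈ £1,375,874.03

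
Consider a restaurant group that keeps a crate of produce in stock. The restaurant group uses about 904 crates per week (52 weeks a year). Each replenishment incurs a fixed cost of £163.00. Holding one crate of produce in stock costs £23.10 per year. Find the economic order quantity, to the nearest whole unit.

Annual demand D = 904 × 52 = 47,008.
EOQ = √(2DS / H) = √(2 × 47,008 × 163 / 23.1).
= √(15,324,608 / 23.1) = √663,402.9437 ≈ 814.496.

Q* ≈ 814 crates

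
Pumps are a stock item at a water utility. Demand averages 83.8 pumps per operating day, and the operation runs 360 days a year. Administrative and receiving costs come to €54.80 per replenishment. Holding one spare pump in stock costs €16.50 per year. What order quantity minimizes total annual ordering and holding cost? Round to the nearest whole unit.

Annual demand D = 83.8 × 360 = 30,168.
EOQ = √(2DS / H) = √(2 × 30,168 × 54.8 / 16.5).
= √(3,306,412.8 / 16.5) = √200,388.6545 ≈ 447.648.

Q* ≈ 448 pumps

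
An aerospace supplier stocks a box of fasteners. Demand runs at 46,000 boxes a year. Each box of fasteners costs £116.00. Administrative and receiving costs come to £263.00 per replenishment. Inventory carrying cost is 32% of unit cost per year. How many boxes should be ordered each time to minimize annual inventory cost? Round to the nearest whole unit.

Q* ≈ 807 boxes

Holding cost H = 0.32 × £116.00 = £37.1200 per unit per year.
EOQ = √(2DS / H) = √(2 × 46,000 × 263 / 37.12).
= √(24,196,000 / 37.12) = √651,831.8966 ≈ 807.361.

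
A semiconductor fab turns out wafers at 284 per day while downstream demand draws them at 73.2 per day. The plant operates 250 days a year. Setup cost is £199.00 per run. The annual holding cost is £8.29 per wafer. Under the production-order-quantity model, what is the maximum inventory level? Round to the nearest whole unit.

I_max ≈ 808 wafers

Annual demand D = 73.2 × 250 = 18,300.
Production build-up factor (1 − d/p) = 1 − 73.2/284 = 0.7423.
Q* = √(2DS / (H(1 − d/p))) = √(2 × 18,300 × 199 / (8.29 × 0.7423)).
= √(7,283,400 / 6.1533) ≈ 1087.962.
Maximum inventory = Q*(1 − d/p) = 1087.962 × 0.7423 ≈ 807.544.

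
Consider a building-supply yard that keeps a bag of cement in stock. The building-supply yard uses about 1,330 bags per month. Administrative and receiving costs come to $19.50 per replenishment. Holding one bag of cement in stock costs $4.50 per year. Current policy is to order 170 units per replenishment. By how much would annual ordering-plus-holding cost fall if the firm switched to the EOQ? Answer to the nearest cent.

Extra cost ≈ $539.59 per year

Annual demand D = 1,330 × 12 = 15,960.
EOQ = √(2DS/H) = √(2 × 15,960 × 19.5 / 4.5) ≈ 371.91.
Cost at Q* = (D/Q*)S + (Q*/2)H = √(2DSH) ≈ $1,673.61.
Cost at Q = 170: (15,960/170)×19.5 + (170/2)×4.5 = $1,830.71 + $382.50 = $2,213.21.
Excess = $2,213.21 − $1,673.61 = $539.59.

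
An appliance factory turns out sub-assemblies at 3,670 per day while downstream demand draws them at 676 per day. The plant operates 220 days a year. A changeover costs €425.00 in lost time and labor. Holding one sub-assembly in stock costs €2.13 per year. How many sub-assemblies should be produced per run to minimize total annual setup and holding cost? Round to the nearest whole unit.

Annual demand D = 676 × 220 = 148,720.
Production build-up factor (1 − d/p) = 1 − 676/3,670 = 0.8158.
Q* = √(2DS / (H(1 − d/p))) = √(2 × 148,720 × 425 / (2.13 × 0.8158)).
= √(126,412,000 / 1.7377) ≈ 8529.263.

Q* ≈ 8,529 sub-assemblies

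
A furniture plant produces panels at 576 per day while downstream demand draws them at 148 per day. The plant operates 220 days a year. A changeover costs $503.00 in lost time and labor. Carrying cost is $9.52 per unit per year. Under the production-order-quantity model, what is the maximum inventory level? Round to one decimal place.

I_max ≈ 1,598.9 panels

Annual demand D = 148 × 220 = 32,560.
Production build-up factor (1 − d/p) = 1 − 148/576 = 0.7431.
Q* = √(2DS / (H(1 − d/p))) = √(2 × 32,560 × 503 / (9.52 × 0.7431)).
= √(32,755,360 / 7.0739) ≈ 2151.850.
Maximum inventory = Q*(1 − d/p) = 2151.850 × 0.7431 ≈ 1598.944.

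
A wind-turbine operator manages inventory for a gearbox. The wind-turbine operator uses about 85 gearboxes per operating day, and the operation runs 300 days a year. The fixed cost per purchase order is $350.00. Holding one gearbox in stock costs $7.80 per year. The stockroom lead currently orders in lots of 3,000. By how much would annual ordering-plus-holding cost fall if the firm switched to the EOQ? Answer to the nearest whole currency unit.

Extra cost ≈ $2,875 per year

Annual demand D = 85 × 300 = 25,500.
EOQ = √(2DS/H) = √(2 × 25,500 × 350 / 7.8) ≈ 1512.77.
Cost at Q* = (D/Q*)S + (Q*/2)H = √(2DSH) ≈ $11,799.58.
Cost at Q = 3,000: (25,500/3,000)×350 + (3,000/2)×7.8 = $2,975.00 + $11,700.00 = $14,675.00.
Excess = $14,675.00 − $11,799.58 = $2,875.42.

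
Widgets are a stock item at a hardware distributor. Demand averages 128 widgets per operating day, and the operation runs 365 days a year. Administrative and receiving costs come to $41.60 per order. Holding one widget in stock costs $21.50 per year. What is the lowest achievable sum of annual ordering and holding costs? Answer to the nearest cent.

TC* ≈ $9,141.81

Annual demand D = 128 × 365 = 46,720.
EOQ = √(2DS/H) = √(2 × 46,720 × 41.6 / 21.5) ≈ 425.20.
At the optimum the two cost components are equal, so total cost = 2·(Q*/2)H = Q*·H.
Minimum total = √(2DSH) = √(2 × 46,720 × 41.6 × 21.5) ≈ 9141.813.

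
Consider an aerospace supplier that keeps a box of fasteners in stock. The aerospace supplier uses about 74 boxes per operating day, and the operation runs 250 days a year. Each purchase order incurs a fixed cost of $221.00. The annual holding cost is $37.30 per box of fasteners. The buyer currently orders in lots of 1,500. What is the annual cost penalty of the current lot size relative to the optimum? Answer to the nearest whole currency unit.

Extra cost ≈ $13,236 per year

Annual demand D = 74 × 250 = 18,500.
EOQ = √(2DS/H) = √(2 × 18,500 × 221 / 37.3) ≈ 468.21.
Cost at Q* = (D/Q*)S + (Q*/2)H = √(2DSH) ≈ $17,464.31.
Cost at Q = 1,500: (18,500/1,500)×221 + (1,500/2)×37.3 = $2,725.67 + $27,975.00 = $30,700.67.
Excess = $30,700.67 − $17,464.31 = $13,236.36.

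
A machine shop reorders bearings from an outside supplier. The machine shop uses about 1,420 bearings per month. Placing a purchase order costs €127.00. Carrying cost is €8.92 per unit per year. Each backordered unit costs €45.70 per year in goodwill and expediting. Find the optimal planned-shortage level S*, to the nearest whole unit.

Annual demand D = 1,420 × 12 = 17,040.
With planned backorders, Q* = √(2DS/H) · √((H+B)/B).
√(2DS/H) = √(2 × 17,040 × 127 / 8.92) = 696.577.
√((H+B)/B) = √((8.92+45.7)/45.7) = 1.0932.
Q* ≈ 761.530.
S* = Q* · H/(H+B) = 761.530 × 8.92/54.62 ≈ 124.366.

S* ≈ 124 bearings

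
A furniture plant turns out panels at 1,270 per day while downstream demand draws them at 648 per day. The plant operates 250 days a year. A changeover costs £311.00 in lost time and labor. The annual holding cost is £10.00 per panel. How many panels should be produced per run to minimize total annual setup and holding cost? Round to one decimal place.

Q* ≈ 4,535.9 panels

Annual demand D = 648 × 250 = 162,000.
Production build-up factor (1 − d/p) = 1 − 648/1,270 = 0.4898.
Q* = √(2DS / (H(1 − d/p))) = √(2 × 162,000 × 311 / (10 × 0.4898)).
= √(100,764,000 / 4.8976) ≈ 4535.857.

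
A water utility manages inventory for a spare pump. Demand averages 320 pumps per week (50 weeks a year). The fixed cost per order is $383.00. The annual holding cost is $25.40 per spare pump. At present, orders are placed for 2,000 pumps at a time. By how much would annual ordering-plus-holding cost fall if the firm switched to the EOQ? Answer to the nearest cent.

Extra cost ≈ $10,820.24 per year

Annual demand D = 320 × 50 = 16,000.
EOQ = √(2DS/H) = √(2 × 16,000 × 383 / 25.4) ≈ 694.64.
Cost at Q* = (D/Q*)S + (Q*/2)H = √(2DSH) ≈ $17,643.76.
Cost at Q = 2,000: (16,000/2,000)×383 + (2,000/2)×25.4 = $3,064.00 + $25,400.00 = $28,464.00.
Excess = $28,464.00 − $17,643.76 = $10,820.24.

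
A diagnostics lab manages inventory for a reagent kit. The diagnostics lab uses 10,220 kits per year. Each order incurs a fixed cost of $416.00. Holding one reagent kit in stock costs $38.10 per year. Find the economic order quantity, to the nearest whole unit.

Q* ≈ 472 kits

EOQ = √(2DS / H) = √(2 × 10,220 × 416 / 38.1).
= √(8,503,040 / 38.1) = √223,176.9029 ≈ 472.416.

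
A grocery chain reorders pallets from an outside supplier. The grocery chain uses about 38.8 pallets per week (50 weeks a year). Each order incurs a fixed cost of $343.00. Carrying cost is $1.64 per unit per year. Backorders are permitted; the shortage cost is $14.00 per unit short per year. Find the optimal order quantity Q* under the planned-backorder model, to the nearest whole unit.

Q* ≈ 952 pallets

Annual demand D = 38.8 × 50 = 1,940.
With planned backorders, Q* = √(2DS/H) · √((H+B)/B).
√(2DS/H) = √(2 × 1,940 × 343 / 1.64) = 900.826.
√((H+B)/B) = √((1.64+14)/14) = 1.0569.
Q* ≈ 952.128.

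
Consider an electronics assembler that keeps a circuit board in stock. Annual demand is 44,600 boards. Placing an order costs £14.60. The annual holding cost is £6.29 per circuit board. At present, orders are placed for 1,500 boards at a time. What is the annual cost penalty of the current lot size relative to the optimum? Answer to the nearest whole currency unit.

EOQ = √(2DS/H) = √(2 × 44,600 × 14.6 / 6.29) ≈ 455.02.
Cost at Q* = (D/Q*)S + (Q*/2)H = √(2DSH) ≈ £2,862.10.
Cost at Q = 1,500: (44,600/1,500)×14.6 + (1,500/2)×6.29 = £434.11 + £4,717.50 = £5,151.61.
Excess = £5,151.61 − £2,862.10 = £2,289.51.

Extra cost ≈ £2,290 per year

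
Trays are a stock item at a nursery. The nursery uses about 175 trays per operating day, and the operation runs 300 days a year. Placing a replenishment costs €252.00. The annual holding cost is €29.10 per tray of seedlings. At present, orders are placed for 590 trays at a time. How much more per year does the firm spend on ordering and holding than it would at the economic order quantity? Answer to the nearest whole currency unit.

Annual demand D = 175 × 300 = 52,500.
EOQ = √(2DS/H) = √(2 × 52,500 × 252 / 29.1) ≈ 953.56.
Cost at Q* = (D/Q*)S + (Q*/2)H = √(2DSH) ≈ €27,748.62.
Cost at Q = 590: (52,500/590)×252 + (590/2)×29.1 = €22,423.73 + €8,584.50 = €31,008.23.
Excess = €31,008.23 − €27,748.62 = €3,259.61.

Extra cost ≈ €3,260 per year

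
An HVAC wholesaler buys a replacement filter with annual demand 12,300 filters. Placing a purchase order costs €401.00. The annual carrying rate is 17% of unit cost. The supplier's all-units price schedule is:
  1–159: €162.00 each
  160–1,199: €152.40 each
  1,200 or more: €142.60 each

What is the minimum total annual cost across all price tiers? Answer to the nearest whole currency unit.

Holding cost per unit per year at price C is H = 0.17·C.
For each price level, check whether its EOQ is feasible; otherwise the best quantity at that price is the breakpoint.
Tier 1 (€162.00): EOQ = 598.5 exceeds tier's upper bound 159, so this tier is dominated.
EOQ at €152.40 = 617.1 (feasible in tier 2): TC = 12,300×€152.40 + (12,300/617.1)×401 + (617.1/2)×0.17×€152.40 = €1,890,506.62.
EOQ at €142.60 = 637.9 < 1200, so use break Q=1200: TC = 12,300×€142.60 + (12,300/1200.0)×401 + (1200.0/2)×0.17×€142.60 = €1,772,635.45.
Lowest total cost among the candidates is at Q = 1200.0.

TC* ≈ €1,772,635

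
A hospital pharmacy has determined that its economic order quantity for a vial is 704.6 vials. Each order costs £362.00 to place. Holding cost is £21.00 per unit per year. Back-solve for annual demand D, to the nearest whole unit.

D ≈ 14,400 vials per year

The basic EOQ model gives Q* = √(2DS/H); rearrange for the unknown.
From Q* = √(2DS/H): D = Q*²H / (2S) = 704.6² × 21 / (2 × 362) = 14400.117.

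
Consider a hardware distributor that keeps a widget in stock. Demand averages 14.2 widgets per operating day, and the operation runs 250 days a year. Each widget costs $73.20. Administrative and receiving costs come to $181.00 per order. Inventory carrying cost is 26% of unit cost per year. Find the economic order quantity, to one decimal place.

Annual demand D = 14.2 × 250 = 3,550.
Holding cost H = 0.26 × $73.20 = $19.0320 per unit per year.
EOQ = √(2DS / H) = √(2 × 3,550 × 181 / 19.032).
= √(1,285,100 / 19.032) = √67,523.119 ≈ 259.852.

Q* ≈ 259.9 widgets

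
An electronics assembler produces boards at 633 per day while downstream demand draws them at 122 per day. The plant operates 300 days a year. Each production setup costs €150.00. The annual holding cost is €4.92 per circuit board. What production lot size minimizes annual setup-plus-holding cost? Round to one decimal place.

Annual demand D = 122 × 300 = 36,600.
Production build-up factor (1 − d/p) = 1 − 122/633 = 0.8073.
Q* = √(2DS / (H(1 − d/p))) = √(2 × 36,600 × 150 / (4.92 × 0.8073)).
= √(10,980,000 / 3.9718) ≈ 1662.685.

Q* ≈ 1,662.7 boards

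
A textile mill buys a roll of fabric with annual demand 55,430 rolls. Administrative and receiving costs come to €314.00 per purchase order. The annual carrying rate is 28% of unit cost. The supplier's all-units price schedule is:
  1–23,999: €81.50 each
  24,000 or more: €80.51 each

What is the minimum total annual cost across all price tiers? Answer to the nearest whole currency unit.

TC* ≈ €4,545,729

Holding cost per unit per year at price C is H = 0.28·C.
Candidates are each tier's EOQ (if it falls in that tier) and each price-break quantity.
EOQ at €81.50 = 1235.1 (feasible in tier 1): TC = 55,430×€81.50 + (55,430/1235.1)×314 + (1235.1/2)×0.28×€81.50 = €4,545,729.48.
EOQ at €80.51 = 1242.6 < 24000, so use break Q=24000: TC = 55,430×€80.51 + (55,430/24000.0)×314 + (24000.0/2)×0.28×€80.51 = €4,733,908.11.
Lowest total cost among the candidates is at Q = 1235.1.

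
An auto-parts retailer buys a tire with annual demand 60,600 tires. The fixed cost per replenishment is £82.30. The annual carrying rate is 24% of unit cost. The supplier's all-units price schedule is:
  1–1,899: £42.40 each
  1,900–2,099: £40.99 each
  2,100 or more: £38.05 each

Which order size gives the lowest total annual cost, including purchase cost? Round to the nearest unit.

Holding cost per unit per year at price C is H = 0.24·C.
Evaluate total cost at each tier's feasible EOQ or, if the EOQ is below the tier, at the tier's minimum quantity.
EOQ at £42.40 = 990.1 (feasible in tier 1): TC = 60,600×£42.40 + (60,600/990.1)×82.3 + (990.1/2)×0.24×£42.40 = £2,579,514.88.
EOQ at £40.99 = 1006.9 < 1900, so use break Q=1900: TC = 60,600×£40.99 + (60,600/1900.0)×82.3 + (1900.0/2)×0.24×£40.99 = £2,495,964.66.
EOQ at £38.05 = 1045.1 < 2100, so use break Q=2100: TC = 60,600×£38.05 + (60,600/2100.0)×82.3 + (2100.0/2)×0.24×£38.05 = £2,317,793.54.
Lowest total cost is £2,317,793.54 at Q = 2100.0.

Q* ≈ 2,100 tires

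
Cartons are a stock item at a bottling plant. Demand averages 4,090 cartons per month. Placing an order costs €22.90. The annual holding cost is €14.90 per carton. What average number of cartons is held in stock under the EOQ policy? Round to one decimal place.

Average inventory ≈ 194.2 cartons

Annual demand D = 4,090 × 12 = 49,080.
EOQ = √(2DS/H) = √(2 × 49,080 × 22.9 / 14.9) ≈ 388.41.
Average inventory = Q*/2 ≈ 388.41 / 2 = 194.206.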